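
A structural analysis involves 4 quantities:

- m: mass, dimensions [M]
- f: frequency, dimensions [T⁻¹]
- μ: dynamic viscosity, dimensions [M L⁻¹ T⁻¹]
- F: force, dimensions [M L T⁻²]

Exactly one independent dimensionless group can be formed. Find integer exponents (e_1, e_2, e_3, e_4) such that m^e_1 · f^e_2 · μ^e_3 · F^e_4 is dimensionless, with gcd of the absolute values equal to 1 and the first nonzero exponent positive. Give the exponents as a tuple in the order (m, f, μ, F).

M: e_1·(1) + e_2·(0) + e_3·(1) + e_4·(1) = 0
L: e_1·(0) + e_2·(0) + e_3·(-1) + e_4·(1) = 0
T: e_1·(0) + e_2·(-1) + e_3·(-1) + e_4·(-2) = 0
Solving this homogeneous linear system for the smallest-integer solution (first nonzero entry positive) gives (2, 3, -1, -1).

(2, 3, -1, -1)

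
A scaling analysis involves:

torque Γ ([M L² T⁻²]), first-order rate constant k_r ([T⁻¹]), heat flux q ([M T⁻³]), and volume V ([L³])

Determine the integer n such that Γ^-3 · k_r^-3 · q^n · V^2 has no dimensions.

Balance the M exponent: (1)·n from q, plus −3·(1) − 3·(0) + 2·(0) = -3 from the rest, must sum to zero.
n − 3 = 0, so n = 3.

3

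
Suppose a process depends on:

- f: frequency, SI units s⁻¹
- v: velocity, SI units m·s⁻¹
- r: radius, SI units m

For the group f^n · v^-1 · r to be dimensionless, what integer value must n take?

1

Balance the T exponent: (-1)·n from f, plus −(-1) + (0) = 1 from the rest, must sum to zero.
−n + 1 = 0, so n = 1.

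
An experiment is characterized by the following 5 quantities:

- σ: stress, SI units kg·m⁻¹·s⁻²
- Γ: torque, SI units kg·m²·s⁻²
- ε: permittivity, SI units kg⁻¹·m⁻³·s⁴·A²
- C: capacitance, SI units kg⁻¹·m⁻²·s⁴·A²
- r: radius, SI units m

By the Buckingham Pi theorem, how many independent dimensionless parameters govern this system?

2

There are 5 variables and 4 base dimensions (M, L, T, I).
The dimension matrix has rank 3 (less than 4: the dimension vectors are linearly dependent).
Independent dimensionless groups: 5 − 3 = 2.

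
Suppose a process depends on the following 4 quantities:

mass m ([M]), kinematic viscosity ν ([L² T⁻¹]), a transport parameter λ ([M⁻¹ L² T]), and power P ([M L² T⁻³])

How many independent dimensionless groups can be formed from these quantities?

There are 4 variables and 3 base dimensions (M, L, T).
The dimension matrix has rank 3.
Independent dimensionless groups: 4 − 3 = 1.

1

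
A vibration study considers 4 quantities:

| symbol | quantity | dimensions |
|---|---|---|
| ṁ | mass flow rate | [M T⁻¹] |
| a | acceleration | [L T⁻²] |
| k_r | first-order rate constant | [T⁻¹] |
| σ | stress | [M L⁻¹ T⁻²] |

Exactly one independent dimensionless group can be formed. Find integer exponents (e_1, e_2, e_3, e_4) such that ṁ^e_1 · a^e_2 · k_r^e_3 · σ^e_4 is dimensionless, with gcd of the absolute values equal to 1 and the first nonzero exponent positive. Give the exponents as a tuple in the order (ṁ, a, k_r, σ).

M: e_1·(1) + e_2·(0) + e_3·(0) + e_4·(1) = 0
L: e_1·(0) + e_2·(1) + e_3·(0) + e_4·(-1) = 0
T: e_1·(-1) + e_2·(-2) + e_3·(-1) + e_4·(-2) = 0
Solving this homogeneous linear system for the smallest-integer solution (first nonzero entry positive) gives (1, -1, 3, -1).

(1, -1, 3, -1)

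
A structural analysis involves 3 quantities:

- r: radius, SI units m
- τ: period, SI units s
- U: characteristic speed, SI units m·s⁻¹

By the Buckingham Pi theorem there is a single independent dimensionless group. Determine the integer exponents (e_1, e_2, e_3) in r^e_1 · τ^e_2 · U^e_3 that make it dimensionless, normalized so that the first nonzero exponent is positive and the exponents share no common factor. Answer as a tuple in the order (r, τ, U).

(1, -1, -1)

L: e_1·(1) + e_2·(0) + e_3·(1) = 0
T: e_1·(0) + e_2·(1) + e_3·(-1) = 0
Solving this homogeneous linear system for the smallest-integer solution (first nonzero entry positive) gives (1, -1, -1).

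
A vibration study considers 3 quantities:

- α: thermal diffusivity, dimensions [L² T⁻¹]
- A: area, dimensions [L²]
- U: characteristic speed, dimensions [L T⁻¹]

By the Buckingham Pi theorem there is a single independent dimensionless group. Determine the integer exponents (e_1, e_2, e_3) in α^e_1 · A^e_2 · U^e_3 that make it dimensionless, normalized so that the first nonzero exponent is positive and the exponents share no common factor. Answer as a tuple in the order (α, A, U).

L: e_1·(2) + e_2·(2) + e_3·(1) = 0
T: e_1·(-1) + e_2·(0) + e_3·(-1) = 0
Solving this homogeneous linear system for the smallest-integer solution (first nonzero entry positive) gives (2, -1, -2).

(2, -1, -2)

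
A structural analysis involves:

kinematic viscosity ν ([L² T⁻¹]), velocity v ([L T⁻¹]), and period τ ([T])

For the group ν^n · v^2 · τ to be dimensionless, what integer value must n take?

-1

Balance the L exponent: (2)·n from ν, plus 2·(1) + (0) = 2 from the rest, must sum to zero.
2n + 2 = 0, so n = -1.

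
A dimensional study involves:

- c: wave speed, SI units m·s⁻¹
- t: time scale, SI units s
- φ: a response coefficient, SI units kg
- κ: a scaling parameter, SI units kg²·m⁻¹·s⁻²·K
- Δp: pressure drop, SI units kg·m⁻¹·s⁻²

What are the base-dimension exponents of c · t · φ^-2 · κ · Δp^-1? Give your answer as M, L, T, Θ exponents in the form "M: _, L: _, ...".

M: -1, L: 1, T: 0, Θ: 1

Collect each base-dimension exponent across the product:
  M: (0) + (0) − 2·(1) + (2) − (1) = -1
  L: (1) + (0) − 2·(0) + (-1) − (-1) = 1
  T: (-1) + (1) − 2·(0) + (-2) − (-2) = 0
  Θ: (0) + (0) − 2·(0) + (1) − (0) = 1
So the dimensions are [M⁻¹ L Θ].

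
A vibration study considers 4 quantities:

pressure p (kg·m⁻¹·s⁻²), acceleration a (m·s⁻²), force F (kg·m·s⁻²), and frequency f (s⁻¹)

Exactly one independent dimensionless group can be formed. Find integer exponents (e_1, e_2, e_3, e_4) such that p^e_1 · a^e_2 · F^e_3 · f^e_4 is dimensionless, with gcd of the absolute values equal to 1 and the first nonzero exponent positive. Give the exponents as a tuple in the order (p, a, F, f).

(1, 2, -1, -4)

M: e_1·(1) + e_2·(0) + e_3·(1) + e_4·(0) = 0
L: e_1·(-1) + e_2·(1) + e_3·(1) + e_4·(0) = 0
T: e_1·(-2) + e_2·(-2) + e_3·(-2) + e_4·(-1) = 0
Solving this homogeneous linear system for the smallest-integer solution (first nonzero entry positive) gives (1, 2, -1, -4).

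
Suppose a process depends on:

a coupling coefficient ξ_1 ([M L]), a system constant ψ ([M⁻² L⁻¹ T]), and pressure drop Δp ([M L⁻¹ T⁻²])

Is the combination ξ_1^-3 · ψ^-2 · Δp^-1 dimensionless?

Sum the exponent of each base dimension across the product:
  M: −3·[ξ_1]_M − 2·[ψ]_M − [Δp]_M = −3·(1) − 2·(-2) − (1) = 0
  L: −3·[ξ_1]_L − 2·[ψ]_L − [Δp]_L = −3·(1) − 2·(-1) − (-1) = 0
  T: −3·[ξ_1]_T − 2·[ψ]_T − [Δp]_T = −3·(0) − 2·(1) − (-2) = 0
All base exponents vanish — dimensionless.

yes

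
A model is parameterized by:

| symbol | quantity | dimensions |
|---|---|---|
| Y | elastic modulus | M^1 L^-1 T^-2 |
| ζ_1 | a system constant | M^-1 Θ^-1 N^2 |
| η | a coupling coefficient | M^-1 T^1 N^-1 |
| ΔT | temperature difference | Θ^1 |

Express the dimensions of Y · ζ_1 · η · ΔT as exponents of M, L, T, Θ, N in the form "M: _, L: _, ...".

Collect each base-dimension exponent across the product:
  M: (1) + (-1) + (-1) + (0) = -1
  L: (-1) + (0) + (0) + (0) = -1
  T: (-2) + (0) + (1) + (0) = -1
  Θ: (0) + (-1) + (0) + (1) = 0
  N: (0) + (2) + (-1) + (0) = 1
So the dimensions are [M⁻¹ L⁻¹ T⁻¹ N].

M: -1, L: -1, T: -1, Θ: 0, N: 1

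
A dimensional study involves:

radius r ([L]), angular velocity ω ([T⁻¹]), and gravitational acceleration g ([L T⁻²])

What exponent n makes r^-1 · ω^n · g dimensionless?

Balance the T exponent: (-1)·n from ω, plus −(0) + (-2) = -2 from the rest, must sum to zero.
−n − 2 = 0, so n = -2.

-2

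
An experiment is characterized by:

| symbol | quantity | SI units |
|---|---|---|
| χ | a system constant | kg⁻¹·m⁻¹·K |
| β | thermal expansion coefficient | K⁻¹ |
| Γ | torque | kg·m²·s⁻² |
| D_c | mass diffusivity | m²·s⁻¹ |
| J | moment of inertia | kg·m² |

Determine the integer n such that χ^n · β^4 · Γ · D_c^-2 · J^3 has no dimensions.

Balance the M exponent: (-1)·n from χ, plus 4·(0) + (1) − 2·(0) + 3·(1) = 4 from the rest, must sum to zero.
−n + 4 = 0, so n = 4.

4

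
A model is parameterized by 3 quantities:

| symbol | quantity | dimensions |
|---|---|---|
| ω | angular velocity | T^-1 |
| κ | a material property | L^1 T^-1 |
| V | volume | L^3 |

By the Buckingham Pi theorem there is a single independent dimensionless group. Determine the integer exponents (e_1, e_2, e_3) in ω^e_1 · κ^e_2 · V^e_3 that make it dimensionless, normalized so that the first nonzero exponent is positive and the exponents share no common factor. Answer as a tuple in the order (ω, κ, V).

L: e_1·(0) + e_2·(1) + e_3·(3) = 0
T: e_1·(-1) + e_2·(-1) + e_3·(0) = 0
Solving this homogeneous linear system for the smallest-integer solution (first nonzero entry positive) gives (3, -3, 1).

(3, -3, 1)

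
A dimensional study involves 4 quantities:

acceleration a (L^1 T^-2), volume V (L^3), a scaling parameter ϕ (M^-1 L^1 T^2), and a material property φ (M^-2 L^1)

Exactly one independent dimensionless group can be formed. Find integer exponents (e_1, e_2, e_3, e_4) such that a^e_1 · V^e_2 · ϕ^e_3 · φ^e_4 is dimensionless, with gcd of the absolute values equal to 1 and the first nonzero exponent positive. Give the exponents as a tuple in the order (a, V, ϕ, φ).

(2, -1, 2, -1)

M: e_1·(0) + e_2·(0) + e_3·(-1) + e_4·(-2) = 0
L: e_1·(1) + e_2·(3) + e_3·(1) + e_4·(1) = 0
T: e_1·(-2) + e_2·(0) + e_3·(2) + e_4·(0) = 0
Solving this homogeneous linear system for the smallest-integer solution (first nonzero entry positive) gives (2, -1, 2, -1).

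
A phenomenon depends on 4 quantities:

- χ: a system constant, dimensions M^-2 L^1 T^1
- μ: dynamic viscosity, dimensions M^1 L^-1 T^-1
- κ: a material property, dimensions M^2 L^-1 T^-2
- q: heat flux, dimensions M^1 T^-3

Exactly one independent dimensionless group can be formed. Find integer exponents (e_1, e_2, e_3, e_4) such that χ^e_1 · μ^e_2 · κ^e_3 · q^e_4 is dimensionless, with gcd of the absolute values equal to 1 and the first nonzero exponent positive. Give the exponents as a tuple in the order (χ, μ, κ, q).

(2, -1, 3, -1)

M: e_1·(-2) + e_2·(1) + e_3·(2) + e_4·(1) = 0
L: e_1·(1) + e_2·(-1) + e_3·(-1) + e_4·(0) = 0
T: e_1·(1) + e_2·(-1) + e_3·(-2) + e_4·(-3) = 0
Solving this homogeneous linear system for the smallest-integer solution (first nonzero entry positive) gives (2, -1, 3, -1).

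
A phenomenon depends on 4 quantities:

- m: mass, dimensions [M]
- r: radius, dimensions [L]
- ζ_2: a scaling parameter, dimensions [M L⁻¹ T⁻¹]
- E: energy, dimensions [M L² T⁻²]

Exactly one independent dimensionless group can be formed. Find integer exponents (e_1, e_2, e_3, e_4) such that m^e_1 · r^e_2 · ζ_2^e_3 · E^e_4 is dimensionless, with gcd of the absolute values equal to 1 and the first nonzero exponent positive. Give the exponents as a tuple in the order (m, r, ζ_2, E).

(1, -4, -2, 1)

M: e_1·(1) + e_2·(0) + e_3·(1) + e_4·(1) = 0
L: e_1·(0) + e_2·(1) + e_3·(-1) + e_4·(2) = 0
T: e_1·(0) + e_2·(0) + e_3·(-1) + e_4·(-2) = 0
Solving this homogeneous linear system for the smallest-integer solution (first nonzero entry positive) gives (1, -4, -2, 1).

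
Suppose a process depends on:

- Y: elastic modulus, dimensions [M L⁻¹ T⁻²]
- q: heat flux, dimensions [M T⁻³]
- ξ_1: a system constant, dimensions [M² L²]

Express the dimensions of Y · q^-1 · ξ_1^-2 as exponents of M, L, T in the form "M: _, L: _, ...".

Collect each base-dimension exponent across the product:
  M: (1) − (1) − 2·(2) = -4
  L: (-1) − (0) − 2·(2) = -5
  T: (-2) − (-3) − 2·(0) = 1
So the dimensions are [M⁻⁴ L⁻⁵ T].

M: -4, L: -5, T: 1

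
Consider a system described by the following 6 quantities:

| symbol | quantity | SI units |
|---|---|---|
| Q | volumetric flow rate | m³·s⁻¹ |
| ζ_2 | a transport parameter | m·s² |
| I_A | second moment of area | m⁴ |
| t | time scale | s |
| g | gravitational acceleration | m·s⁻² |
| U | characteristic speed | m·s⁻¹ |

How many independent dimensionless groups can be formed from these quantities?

There are 6 variables and 2 base dimensions (L, T).
The dimension matrix has rank 2.
Independent dimensionless groups: 6 − 2 = 4.

4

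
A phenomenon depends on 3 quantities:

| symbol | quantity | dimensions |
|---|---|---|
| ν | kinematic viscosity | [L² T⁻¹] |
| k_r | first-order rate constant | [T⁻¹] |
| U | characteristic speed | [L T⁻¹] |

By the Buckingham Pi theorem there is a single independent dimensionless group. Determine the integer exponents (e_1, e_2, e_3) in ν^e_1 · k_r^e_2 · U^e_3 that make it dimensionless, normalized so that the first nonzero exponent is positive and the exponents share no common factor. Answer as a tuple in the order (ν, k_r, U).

(1, 1, -2)

L: e_1·(2) + e_2·(0) + e_3·(1) = 0
T: e_1·(-1) + e_2·(-1) + e_3·(-1) = 0
Solving this homogeneous linear system for the smallest-integer solution (first nonzero entry positive) gives (1, 1, -2).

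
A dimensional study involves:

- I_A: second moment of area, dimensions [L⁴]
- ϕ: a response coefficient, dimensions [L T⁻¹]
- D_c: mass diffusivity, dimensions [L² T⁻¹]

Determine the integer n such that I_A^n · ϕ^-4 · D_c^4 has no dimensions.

Balance the L exponent: (4)·n from I_A, plus −4·(1) + 4·(2) = 4 from the rest, must sum to zero.
4n + 4 = 0, so n = -1.

-1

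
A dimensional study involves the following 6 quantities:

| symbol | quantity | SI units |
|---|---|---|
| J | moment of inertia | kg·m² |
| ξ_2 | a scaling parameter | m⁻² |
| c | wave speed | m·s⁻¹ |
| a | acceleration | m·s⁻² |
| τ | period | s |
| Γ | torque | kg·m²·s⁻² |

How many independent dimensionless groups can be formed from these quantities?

There are 6 variables and 3 base dimensions (M, L, T).
The dimension matrix has rank 3.
Independent dimensionless groups: 6 − 3 = 3.

3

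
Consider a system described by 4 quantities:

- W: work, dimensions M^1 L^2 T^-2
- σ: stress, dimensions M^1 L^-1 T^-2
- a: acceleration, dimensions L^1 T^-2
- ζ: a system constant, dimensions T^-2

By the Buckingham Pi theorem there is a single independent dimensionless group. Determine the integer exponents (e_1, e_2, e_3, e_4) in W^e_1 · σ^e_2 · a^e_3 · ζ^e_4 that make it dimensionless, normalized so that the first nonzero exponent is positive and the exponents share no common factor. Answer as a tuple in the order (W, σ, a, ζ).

(1, -1, -3, 3)

M: e_1·(1) + e_2·(1) + e_3·(0) + e_4·(0) = 0
L: e_1·(2) + e_2·(-1) + e_3·(1) + e_4·(0) = 0
T: e_1·(-2) + e_2·(-2) + e_3·(-2) + e_4·(-2) = 0
Solving this homogeneous linear system for the smallest-integer solution (first nonzero entry positive) gives (1, -1, -3, 3).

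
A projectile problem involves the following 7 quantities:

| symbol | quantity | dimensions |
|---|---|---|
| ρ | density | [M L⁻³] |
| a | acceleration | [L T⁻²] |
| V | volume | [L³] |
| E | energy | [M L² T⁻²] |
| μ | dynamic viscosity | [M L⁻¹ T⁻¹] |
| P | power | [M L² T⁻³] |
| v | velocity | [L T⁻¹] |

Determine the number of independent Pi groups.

4

There are 7 variables and 3 base dimensions (M, L, T).
The dimension matrix has rank 3.
Independent dimensionless groups: 7 − 3 = 4.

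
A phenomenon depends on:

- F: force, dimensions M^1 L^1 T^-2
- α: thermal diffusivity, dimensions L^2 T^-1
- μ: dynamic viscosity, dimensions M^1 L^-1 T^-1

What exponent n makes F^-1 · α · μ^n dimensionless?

Balance the M exponent: (1)·n from μ, plus −(1) + (0) = -1 from the rest, must sum to zero.
n − 1 = 0, so n = 1.

1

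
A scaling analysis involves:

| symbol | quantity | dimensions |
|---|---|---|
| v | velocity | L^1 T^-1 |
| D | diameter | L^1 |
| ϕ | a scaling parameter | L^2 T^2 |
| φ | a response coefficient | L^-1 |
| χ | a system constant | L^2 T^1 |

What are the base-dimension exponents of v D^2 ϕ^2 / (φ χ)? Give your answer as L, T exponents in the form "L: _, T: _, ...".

Collect each base-dimension exponent across the product:
  L: (1) + 2·(1) + 2·(2) − (-1) − (2) = 6
  T: (-1) + 2·(0) + 2·(2) − (0) − (1) = 2
So the dimensions are [L⁶ T²].

L: 6, T: 2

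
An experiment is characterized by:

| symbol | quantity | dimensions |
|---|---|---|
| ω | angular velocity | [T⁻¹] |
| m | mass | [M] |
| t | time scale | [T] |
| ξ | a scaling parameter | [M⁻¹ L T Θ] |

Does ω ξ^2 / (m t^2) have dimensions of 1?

no

Sum the exponent of each base dimension across the product:
  M: [ω]_M − [m]_M − 2·[t]_M + 2·[ξ]_M = (0) − (1) − 2·(0) + 2·(-1) = -3
  L: [ω]_L − [m]_L − 2·[t]_L + 2·[ξ]_L = (0) − (0) − 2·(0) + 2·(1) = 2
  T: [ω]_T − [m]_T − 2·[t]_T + 2·[ξ]_T = (-1) − (0) − 2·(1) + 2·(1) = -1
  Θ: [ω]_Θ − [m]_Θ − 2·[t]_Θ + 2·[ξ]_Θ = (0) − (0) − 2·(0) + 2·(1) = 2
Net dimensions [M⁻³ L² T⁻¹ Θ²] ≠ [1] — not dimensionless.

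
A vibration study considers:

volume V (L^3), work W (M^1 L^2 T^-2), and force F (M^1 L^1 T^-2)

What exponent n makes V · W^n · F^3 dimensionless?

Balance the M exponent: (1)·n from W, plus (0) + 3·(1) = 3 from the rest, must sum to zero.
n + 3 = 0, so n = -3.

-3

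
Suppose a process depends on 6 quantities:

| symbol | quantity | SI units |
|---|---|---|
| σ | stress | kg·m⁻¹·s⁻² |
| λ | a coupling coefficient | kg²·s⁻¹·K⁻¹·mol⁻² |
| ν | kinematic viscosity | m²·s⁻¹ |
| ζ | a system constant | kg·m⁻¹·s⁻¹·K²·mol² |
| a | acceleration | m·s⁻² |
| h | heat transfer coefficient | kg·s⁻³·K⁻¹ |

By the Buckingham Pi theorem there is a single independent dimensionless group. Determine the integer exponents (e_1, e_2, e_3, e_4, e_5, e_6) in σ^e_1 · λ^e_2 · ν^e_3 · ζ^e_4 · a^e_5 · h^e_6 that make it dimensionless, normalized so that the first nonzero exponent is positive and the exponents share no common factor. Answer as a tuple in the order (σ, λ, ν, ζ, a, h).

M: e_1·(1) + e_2·(2) + e_3·(0) + e_4·(1) + e_5·(0) + e_6·(1) = 0
L: e_1·(-1) + e_2·(0) + e_3·(2) + e_4·(-1) + e_5·(1) + e_6·(0) = 0
T: e_1·(-2) + e_2·(-1) + e_3·(-1) + e_4·(-1) + e_5·(-2) + e_6·(-3) = 0
Θ: e_1·(0) + e_2·(-1) + e_3·(0) + e_4·(2) + e_5·(0) + e_6·(-1) = 0
N: e_1·(0) + e_2·(-2) + e_3·(0) + e_4·(2) + e_5·(0) + e_6·(0) = 0
Solving this homogeneous linear system for the smallest-integer solution (first nonzero entry positive) gives (4, -1, 3, -1, -3, -1).

(4, -1, 3, -1, -3, -1)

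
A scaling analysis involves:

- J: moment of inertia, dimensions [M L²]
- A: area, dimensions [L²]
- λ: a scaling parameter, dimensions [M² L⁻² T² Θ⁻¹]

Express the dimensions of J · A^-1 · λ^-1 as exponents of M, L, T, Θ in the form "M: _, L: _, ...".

M: -1, L: 2, T: -2, Θ: 1

Collect each base-dimension exponent across the product:
  M: (1) − (0) − (2) = -1
  L: (2) − (2) − (-2) = 2
  T: (0) − (0) − (2) = -2
  Θ: (0) − (0) − (-1) = 1
So the dimensions are [M⁻¹ L² T⁻² Θ].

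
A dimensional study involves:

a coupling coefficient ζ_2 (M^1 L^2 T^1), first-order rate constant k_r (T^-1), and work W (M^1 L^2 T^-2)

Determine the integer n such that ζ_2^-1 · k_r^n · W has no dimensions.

Balance the T exponent: (-1)·n from k_r, plus −(1) + (-2) = -3 from the rest, must sum to zero.
−n − 3 = 0, so n = -3.

-3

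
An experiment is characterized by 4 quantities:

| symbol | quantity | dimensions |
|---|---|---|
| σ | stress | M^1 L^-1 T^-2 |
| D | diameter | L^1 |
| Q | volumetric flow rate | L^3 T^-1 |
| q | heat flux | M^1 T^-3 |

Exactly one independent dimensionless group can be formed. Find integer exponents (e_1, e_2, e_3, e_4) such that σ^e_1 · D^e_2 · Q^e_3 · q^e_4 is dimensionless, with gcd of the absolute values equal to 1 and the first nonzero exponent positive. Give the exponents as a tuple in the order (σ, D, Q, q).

(1, -2, 1, -1)

M: e_1·(1) + e_2·(0) + e_3·(0) + e_4·(1) = 0
L: e_1·(-1) + e_2·(1) + e_3·(3) + e_4·(0) = 0
T: e_1·(-2) + e_2·(0) + e_3·(-1) + e_4·(-3) = 0
Solving this homogeneous linear system for the smallest-integer solution (first nonzero entry positive) gives (1, -2, 1, -1).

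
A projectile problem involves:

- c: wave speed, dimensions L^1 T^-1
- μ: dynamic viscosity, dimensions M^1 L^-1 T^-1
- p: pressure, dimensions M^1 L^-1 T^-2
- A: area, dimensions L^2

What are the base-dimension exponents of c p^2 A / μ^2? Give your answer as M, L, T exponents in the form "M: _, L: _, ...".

Collect each base-dimension exponent across the product:
  M: (0) − 2·(1) + 2·(1) + (0) = 0
  L: (1) − 2·(-1) + 2·(-1) + (2) = 3
  T: (-1) − 2·(-1) + 2·(-2) + (0) = -3
So the dimensions are [L³ T⁻³].

M: 0, L: 3, T: -3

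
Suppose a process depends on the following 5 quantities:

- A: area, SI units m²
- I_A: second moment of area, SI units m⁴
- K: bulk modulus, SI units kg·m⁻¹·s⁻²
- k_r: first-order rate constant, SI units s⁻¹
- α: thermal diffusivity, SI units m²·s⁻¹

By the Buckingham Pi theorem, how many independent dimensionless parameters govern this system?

There are 5 variables and 3 base dimensions (M, L, T).
The dimension matrix has rank 3.
Independent dimensionless groups: 5 − 3 = 2.

2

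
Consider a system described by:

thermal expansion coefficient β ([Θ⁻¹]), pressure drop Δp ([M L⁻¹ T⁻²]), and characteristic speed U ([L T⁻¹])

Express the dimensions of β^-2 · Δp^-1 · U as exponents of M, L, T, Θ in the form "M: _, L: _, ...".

M: -1, L: 2, T: 1, Θ: 2

Collect each base-dimension exponent across the product:
  M: −2·(0) − (1) + (0) = -1
  L: −2·(0) − (-1) + (1) = 2
  T: −2·(0) − (-2) + (-1) = 1
  Θ: −2·(-1) − (0) + (0) = 2
So the dimensions are [M⁻¹ L² T Θ²].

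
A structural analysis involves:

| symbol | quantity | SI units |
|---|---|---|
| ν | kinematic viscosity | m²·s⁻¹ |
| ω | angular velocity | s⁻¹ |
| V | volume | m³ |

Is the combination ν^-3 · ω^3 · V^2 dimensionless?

yes

Sum the exponent of each base dimension across the product:
  M: −3·[ν]_M + 3·[ω]_M + 2·[V]_M = −3·(0) + 3·(0) + 2·(0) = 0
  L: −3·[ν]_L + 3·[ω]_L + 2·[V]_L = −3·(2) + 3·(0) + 2·(3) = 0
  T: −3·[ν]_T + 3·[ω]_T + 2·[V]_T = −3·(-1) + 3·(-1) + 2·(0) = 0
All base exponents vanish — dimensionless.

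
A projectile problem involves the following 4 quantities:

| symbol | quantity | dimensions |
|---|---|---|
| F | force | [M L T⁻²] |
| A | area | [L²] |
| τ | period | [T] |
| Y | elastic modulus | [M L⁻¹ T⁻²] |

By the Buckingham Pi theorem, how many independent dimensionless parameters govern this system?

1

There are 4 variables and 3 base dimensions (M, L, T).
The dimension matrix has rank 3.
Independent dimensionless groups: 4 − 3 = 1.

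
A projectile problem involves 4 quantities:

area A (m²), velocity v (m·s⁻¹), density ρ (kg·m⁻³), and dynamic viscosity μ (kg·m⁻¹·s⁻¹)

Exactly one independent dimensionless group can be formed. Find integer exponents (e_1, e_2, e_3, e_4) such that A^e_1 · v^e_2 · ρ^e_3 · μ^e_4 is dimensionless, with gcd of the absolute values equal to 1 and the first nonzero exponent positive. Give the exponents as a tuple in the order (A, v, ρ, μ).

(1, 2, 2, -2)

M: e_1·(0) + e_2·(0) + e_3·(1) + e_4·(1) = 0
L: e_1·(2) + e_2·(1) + e_3·(-3) + e_4·(-1) = 0
T: e_1·(0) + e_2·(-1) + e_3·(0) + e_4·(-1) = 0
Solving this homogeneous linear system for the smallest-integer solution (first nonzero entry positive) gives (1, 2, 2, -2).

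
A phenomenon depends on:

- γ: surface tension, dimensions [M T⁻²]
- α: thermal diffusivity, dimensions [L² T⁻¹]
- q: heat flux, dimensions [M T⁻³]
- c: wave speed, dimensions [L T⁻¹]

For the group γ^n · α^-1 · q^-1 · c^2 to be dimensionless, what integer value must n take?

Balance the M exponent: (1)·n from γ, plus −(0) − (1) + 2·(0) = -1 from the rest, must sum to zero.
n − 1 = 0, so n = 1.

1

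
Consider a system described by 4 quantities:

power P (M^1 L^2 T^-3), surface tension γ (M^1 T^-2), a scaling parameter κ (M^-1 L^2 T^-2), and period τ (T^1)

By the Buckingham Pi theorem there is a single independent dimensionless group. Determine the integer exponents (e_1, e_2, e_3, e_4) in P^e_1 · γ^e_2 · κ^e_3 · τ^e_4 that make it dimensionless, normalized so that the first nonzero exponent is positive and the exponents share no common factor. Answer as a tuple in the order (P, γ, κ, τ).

M: e_1·(1) + e_2·(1) + e_3·(-1) + e_4·(0) = 0
L: e_1·(2) + e_2·(0) + e_3·(2) + e_4·(0) = 0
T: e_1·(-3) + e_2·(-2) + e_3·(-2) + e_4·(1) = 0
Solving this homogeneous linear system for the smallest-integer solution (first nonzero entry positive) gives (1, -2, -1, -3).

(1, -2, -1, -3)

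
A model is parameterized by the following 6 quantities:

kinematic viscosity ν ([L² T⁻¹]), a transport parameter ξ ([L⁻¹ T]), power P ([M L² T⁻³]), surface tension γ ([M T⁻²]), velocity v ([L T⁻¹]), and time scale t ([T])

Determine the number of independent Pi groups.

3

There are 6 variables and 3 base dimensions (M, L, T).
The dimension matrix has rank 3.
Independent dimensionless groups: 6 − 3 = 3.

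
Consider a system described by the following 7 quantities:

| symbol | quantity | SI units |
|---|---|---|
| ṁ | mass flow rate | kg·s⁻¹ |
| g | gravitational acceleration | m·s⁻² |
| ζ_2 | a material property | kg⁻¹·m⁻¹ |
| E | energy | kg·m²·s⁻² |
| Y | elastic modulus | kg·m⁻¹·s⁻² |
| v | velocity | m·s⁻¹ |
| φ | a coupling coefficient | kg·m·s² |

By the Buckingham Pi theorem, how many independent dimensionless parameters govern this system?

There are 7 variables and 3 base dimensions (M, L, T).
The dimension matrix has rank 3.
Independent dimensionless groups: 7 − 3 = 4.

4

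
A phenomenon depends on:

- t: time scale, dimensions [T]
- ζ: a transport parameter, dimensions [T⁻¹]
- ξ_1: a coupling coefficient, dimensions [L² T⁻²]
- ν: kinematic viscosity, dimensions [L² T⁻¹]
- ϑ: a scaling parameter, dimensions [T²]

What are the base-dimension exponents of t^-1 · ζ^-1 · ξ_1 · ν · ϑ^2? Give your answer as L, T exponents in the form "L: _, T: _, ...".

L: 4, T: 1

Collect each base-dimension exponent across the product:
  L: −(0) − (0) + (2) + (2) + 2·(0) = 4
  T: −(1) − (-1) + (-2) + (-1) + 2·(2) = 1
So the dimensions are [L⁴ T].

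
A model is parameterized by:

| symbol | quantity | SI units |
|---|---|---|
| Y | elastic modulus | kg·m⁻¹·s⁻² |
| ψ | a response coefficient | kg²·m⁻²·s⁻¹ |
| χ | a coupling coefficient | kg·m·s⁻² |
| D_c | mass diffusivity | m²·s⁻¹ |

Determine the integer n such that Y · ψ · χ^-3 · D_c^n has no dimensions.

Balance the L exponent: (2)·n from D_c, plus (-1) + (-2) − 3·(1) = -6 from the rest, must sum to zero.
2n − 6 = 0, so n = 3.

3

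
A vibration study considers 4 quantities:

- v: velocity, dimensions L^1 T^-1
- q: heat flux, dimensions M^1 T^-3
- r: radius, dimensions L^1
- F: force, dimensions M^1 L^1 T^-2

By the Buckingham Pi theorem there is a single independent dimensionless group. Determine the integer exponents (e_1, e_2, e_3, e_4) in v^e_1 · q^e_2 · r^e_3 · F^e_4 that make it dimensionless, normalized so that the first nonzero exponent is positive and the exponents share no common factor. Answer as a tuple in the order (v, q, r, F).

(1, -1, -2, 1)

M: e_1·(0) + e_2·(1) + e_3·(0) + e_4·(1) = 0
L: e_1·(1) + e_2·(0) + e_3·(1) + e_4·(1) = 0
T: e_1·(-1) + e_2·(-3) + e_3·(0) + e_4·(-2) = 0
Solving this homogeneous linear system for the smallest-integer solution (first nonzero entry positive) gives (1, -1, -2, 1).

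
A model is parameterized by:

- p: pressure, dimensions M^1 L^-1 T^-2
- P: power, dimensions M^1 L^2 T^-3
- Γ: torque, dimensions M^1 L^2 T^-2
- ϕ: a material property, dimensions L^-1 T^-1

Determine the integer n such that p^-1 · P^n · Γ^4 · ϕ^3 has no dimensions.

-3

Balance the M exponent: (1)·n from P, plus −(1) + 4·(1) + 3·(0) = 3 from the rest, must sum to zero.
n + 3 = 0, so n = -3.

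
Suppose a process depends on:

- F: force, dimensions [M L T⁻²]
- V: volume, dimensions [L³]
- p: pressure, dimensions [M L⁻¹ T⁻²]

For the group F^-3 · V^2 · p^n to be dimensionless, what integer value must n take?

Balance the M exponent: (1)·n from p, plus −3·(1) + 2·(0) = -3 from the rest, must sum to zero.
n − 3 = 0, so n = 3.

3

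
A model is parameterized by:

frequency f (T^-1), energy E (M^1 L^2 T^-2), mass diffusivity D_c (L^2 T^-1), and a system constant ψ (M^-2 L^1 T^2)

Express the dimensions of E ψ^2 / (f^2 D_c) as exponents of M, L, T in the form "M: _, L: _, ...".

M: -3, L: 2, T: 5

Collect each base-dimension exponent across the product:
  M: −2·(0) + (1) − (0) + 2·(-2) = -3
  L: −2·(0) + (2) − (2) + 2·(1) = 2
  T: −2·(-1) + (-2) − (-1) + 2·(2) = 5
So the dimensions are [M⁻³ L² T⁵].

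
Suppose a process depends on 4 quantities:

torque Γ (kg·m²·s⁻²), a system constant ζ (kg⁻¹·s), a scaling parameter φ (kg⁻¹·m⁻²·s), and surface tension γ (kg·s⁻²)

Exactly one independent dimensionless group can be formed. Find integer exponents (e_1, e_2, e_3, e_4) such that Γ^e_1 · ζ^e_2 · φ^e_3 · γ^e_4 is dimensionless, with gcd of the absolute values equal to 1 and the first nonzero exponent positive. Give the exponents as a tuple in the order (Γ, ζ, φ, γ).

(1, -1, 1, -1)

M: e_1·(1) + e_2·(-1) + e_3·(-1) + e_4·(1) = 0
L: e_1·(2) + e_2·(0) + e_3·(-2) + e_4·(0) = 0
T: e_1·(-2) + e_2·(1) + e_3·(1) + e_4·(-2) = 0
Solving this homogeneous linear system for the smallest-integer solution (first nonzero entry positive) gives (1, -1, 1, -1).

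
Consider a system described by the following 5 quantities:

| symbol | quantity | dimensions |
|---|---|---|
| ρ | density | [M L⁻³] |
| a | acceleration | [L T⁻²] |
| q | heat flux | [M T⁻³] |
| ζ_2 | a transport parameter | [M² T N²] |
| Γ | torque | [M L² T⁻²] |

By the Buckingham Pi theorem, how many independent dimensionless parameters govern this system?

1

There are 5 variables and 4 base dimensions (M, L, T, N).
The dimension matrix has rank 4.
Independent dimensionless groups: 5 − 4 = 1.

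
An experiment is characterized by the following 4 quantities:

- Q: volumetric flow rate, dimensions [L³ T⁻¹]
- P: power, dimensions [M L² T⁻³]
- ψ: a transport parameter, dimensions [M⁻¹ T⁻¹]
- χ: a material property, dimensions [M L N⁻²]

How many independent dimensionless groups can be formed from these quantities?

0

There are 4 variables and 4 base dimensions (M, L, T, N).
The dimension matrix has rank 4.
Independent dimensionless groups: 4 − 4 = 0.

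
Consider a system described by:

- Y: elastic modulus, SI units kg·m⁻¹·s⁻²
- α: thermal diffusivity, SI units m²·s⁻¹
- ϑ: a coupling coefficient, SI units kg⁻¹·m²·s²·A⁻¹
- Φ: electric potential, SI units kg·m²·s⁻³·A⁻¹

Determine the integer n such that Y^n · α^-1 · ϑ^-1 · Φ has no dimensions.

-2

Balance the M exponent: (1)·n from Y, plus −(0) − (-1) + (1) = 2 from the rest, must sum to zero.
n + 2 = 0, so n = -2.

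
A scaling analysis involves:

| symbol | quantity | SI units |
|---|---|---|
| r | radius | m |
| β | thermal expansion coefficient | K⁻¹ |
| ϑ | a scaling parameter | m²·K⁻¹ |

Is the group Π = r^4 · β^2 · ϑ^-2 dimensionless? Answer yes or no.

yes

Sum the exponent of each base dimension across the product:
  M: 4·[r]_M + 2·[β]_M − 2·[ϑ]_M = 4·(0) + 2·(0) − 2·(0) = 0
  L: 4·[r]_L + 2·[β]_L − 2·[ϑ]_L = 4·(1) + 2·(0) − 2·(2) = 0
  T: 4·[r]_T + 2·[β]_T − 2·[ϑ]_T = 4·(0) + 2·(0) − 2·(0) = 0
  Θ: 4·[r]_Θ + 2·[β]_Θ − 2·[ϑ]_Θ = 4·(0) + 2·(-1) − 2·(-1) = 0
All base exponents vanish — dimensionless.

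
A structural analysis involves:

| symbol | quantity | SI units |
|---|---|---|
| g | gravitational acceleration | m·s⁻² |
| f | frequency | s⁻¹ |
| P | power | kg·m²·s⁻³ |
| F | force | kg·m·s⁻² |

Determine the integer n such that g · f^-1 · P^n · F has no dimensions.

Balance the M exponent: (1)·n from P, plus (0) − (0) + (1) = 1 from the rest, must sum to zero.
n + 1 = 0, so n = -1.

-1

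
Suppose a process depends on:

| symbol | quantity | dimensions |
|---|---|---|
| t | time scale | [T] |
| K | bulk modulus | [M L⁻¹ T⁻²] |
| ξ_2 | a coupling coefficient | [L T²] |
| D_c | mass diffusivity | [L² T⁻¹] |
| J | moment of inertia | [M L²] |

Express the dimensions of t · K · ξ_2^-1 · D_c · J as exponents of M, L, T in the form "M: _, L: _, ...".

Collect each base-dimension exponent across the product:
  M: (0) + (1) − (0) + (0) + (1) = 2
  L: (0) + (-1) − (1) + (2) + (2) = 2
  T: (1) + (-2) − (2) + (-1) + (0) = -4
So the dimensions are [M² L² T⁻⁴].

M: 2, L: 2, T: -4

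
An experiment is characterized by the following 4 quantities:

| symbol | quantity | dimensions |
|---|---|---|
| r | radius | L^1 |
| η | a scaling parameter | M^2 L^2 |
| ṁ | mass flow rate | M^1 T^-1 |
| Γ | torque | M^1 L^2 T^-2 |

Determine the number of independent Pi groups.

There are 4 variables and 3 base dimensions (M, L, T).
The dimension matrix has rank 3.
Independent dimensionless groups: 4 − 3 = 1.

1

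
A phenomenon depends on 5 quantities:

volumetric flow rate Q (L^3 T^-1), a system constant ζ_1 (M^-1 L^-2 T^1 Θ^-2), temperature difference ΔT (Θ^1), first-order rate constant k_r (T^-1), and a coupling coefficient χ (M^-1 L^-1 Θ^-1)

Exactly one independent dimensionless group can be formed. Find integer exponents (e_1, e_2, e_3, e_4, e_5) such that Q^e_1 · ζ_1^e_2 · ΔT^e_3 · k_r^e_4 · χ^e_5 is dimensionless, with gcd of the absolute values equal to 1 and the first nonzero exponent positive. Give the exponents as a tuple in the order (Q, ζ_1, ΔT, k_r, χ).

M: e_1·(0) + e_2·(-1) + e_3·(0) + e_4·(0) + e_5·(-1) = 0
L: e_1·(3) + e_2·(-2) + e_3·(0) + e_4·(0) + e_5·(-1) = 0
T: e_1·(-1) + e_2·(1) + e_3·(0) + e_4·(-1) + e_5·(0) = 0
Θ: e_1·(0) + e_2·(-2) + e_3·(1) + e_4·(0) + e_5·(-1) = 0
Solving this homogeneous linear system for the smallest-integer solution (first nonzero entry positive) gives (1, 3, 3, 2, -3).

(1, 3, 3, 2, -3)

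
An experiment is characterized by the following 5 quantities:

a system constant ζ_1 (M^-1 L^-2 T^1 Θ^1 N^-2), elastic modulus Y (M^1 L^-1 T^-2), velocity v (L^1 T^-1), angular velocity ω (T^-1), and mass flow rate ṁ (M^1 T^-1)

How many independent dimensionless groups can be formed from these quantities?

1

There are 5 variables and 5 base dimensions (M, L, T, Θ, N).
The dimension matrix has rank 4 (less than 5: the dimension vectors are linearly dependent).
Independent dimensionless groups: 5 − 4 = 1.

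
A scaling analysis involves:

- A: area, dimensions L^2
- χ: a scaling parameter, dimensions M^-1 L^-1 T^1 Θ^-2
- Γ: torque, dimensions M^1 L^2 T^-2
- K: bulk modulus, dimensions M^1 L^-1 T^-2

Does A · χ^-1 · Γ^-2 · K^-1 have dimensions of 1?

no

Sum the exponent of each base dimension across the product:
  M: [A]_M − [χ]_M − 2·[Γ]_M − [K]_M = (0) − (-1) − 2·(1) − (1) = -2
  L: [A]_L − [χ]_L − 2·[Γ]_L − [K]_L = (2) − (-1) − 2·(2) − (-1) = 0
  T: [A]_T − [χ]_T − 2·[Γ]_T − [K]_T = (0) − (1) − 2·(-2) − (-2) = 5
  Θ: [A]_Θ − [χ]_Θ − 2·[Γ]_Θ − [K]_Θ = (0) − (-2) − 2·(0) − (0) = 2
Net dimensions [M⁻² T⁵ Θ²] ≠ [1] — not dimensionless.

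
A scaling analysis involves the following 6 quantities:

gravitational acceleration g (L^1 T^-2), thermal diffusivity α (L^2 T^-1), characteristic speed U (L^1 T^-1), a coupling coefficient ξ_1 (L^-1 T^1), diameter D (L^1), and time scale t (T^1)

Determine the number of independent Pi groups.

4

There are 6 variables and 2 base dimensions (L, T).
The dimension matrix has rank 2.
Independent dimensionless groups: 6 − 2 = 4.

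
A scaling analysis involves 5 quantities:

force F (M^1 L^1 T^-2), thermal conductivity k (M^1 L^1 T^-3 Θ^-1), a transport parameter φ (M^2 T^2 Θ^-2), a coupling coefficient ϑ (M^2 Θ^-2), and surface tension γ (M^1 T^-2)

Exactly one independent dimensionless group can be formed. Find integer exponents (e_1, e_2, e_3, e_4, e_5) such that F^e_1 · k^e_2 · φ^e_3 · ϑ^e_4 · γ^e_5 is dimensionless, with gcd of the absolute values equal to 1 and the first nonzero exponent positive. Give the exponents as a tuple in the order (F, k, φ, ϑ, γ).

(2, -2, -3, 4, -2)

M: e_1·(1) + e_2·(1) + e_3·(2) + e_4·(2) + e_5·(1) = 0
L: e_1·(1) + e_2·(1) + e_3·(0) + e_4·(0) + e_5·(0) = 0
T: e_1·(-2) + e_2·(-3) + e_3·(2) + e_4·(0) + e_5·(-2) = 0
Θ: e_1·(0) + e_2·(-1) + e_3·(-2) + e_4·(-2) + e_5·(0) = 0
Solving this homogeneous linear system for the smallest-integer solution (first nonzero entry positive) gives (2, -2, -3, 4, -2).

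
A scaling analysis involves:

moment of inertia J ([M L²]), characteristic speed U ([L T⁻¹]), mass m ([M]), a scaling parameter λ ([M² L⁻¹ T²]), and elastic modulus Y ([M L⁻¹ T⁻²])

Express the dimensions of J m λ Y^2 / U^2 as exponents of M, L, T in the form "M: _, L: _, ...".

M: 6, L: -3, T: 0

Collect each base-dimension exponent across the product:
  M: (1) − 2·(0) + (1) + (2) + 2·(1) = 6
  L: (2) − 2·(1) + (0) + (-1) + 2·(-1) = -3
  T: (0) − 2·(-1) + (0) + (2) + 2·(-2) = 0
So the dimensions are [M⁶ L⁻³].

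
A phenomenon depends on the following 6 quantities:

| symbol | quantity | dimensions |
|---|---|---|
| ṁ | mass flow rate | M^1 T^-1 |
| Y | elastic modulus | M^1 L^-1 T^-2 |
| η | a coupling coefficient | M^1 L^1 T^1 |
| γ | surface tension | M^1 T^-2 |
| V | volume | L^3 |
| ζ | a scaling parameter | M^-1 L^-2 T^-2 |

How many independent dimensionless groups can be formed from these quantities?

There are 6 variables and 3 base dimensions (M, L, T).
The dimension matrix has rank 3.
Independent dimensionless groups: 6 − 3 = 3.

3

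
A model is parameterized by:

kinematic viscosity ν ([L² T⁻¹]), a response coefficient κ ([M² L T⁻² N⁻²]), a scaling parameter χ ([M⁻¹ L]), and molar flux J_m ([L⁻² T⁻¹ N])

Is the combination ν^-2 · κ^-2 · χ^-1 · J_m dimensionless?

Sum the exponent of each base dimension across the product:
  M: −2·[ν]_M − 2·[κ]_M − [χ]_M + [J_m]_M = −2·(0) − 2·(2) − (-1) + (0) = -3
  L: −2·[ν]_L − 2·[κ]_L − [χ]_L + [J_m]_L = −2·(2) − 2·(1) − (1) + (-2) = -9
  T: −2·[ν]_T − 2·[κ]_T − [χ]_T + [J_m]_T = −2·(-1) − 2·(-2) − (0) + (-1) = 5
  N: −2·[ν]_N − 2·[κ]_N − [χ]_N + [J_m]_N = −2·(0) − 2·(-2) − (0) + (1) = 5
Net dimensions [M⁻³ L⁻⁹ T⁵ N⁵] ≠ [1] — not dimensionless.

no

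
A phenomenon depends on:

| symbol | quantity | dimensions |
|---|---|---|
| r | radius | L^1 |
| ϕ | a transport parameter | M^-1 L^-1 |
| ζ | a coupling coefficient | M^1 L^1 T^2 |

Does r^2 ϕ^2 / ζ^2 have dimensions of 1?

no

Sum the exponent of each base dimension across the product:
  M: 2·[r]_M + 2·[ϕ]_M − 2·[ζ]_M = 2·(0) + 2·(-1) − 2·(1) = -4
  L: 2·[r]_L + 2·[ϕ]_L − 2·[ζ]_L = 2·(1) + 2·(-1) − 2·(1) = -2
  T: 2·[r]_T + 2·[ϕ]_T − 2·[ζ]_T = 2·(0) + 2·(0) − 2·(2) = -4
Net dimensions [M⁻⁴ L⁻² T⁻⁴] ≠ [1] — not dimensionless.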